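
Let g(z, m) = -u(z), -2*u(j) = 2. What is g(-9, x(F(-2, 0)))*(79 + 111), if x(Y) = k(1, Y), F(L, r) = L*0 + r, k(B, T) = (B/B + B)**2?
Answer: 190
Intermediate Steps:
u(j) = -1 (u(j) = -1/2*2 = -1)
k(B, T) = (1 + B)**2
F(L, r) = r (F(L, r) = 0 + r = r)
x(Y) = 4 (x(Y) = (1 + 1)**2 = 2**2 = 4)
g(z, m) = 1 (g(z, m) = -1*(-1) = 1)
g(-9, x(F(-2, 0)))*(79 + 111) = 1*(79 + 111) = 1*190 = 190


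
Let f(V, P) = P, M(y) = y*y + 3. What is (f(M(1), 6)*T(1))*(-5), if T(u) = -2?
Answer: 60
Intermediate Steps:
M(y) = 3 + y² (M(y) = y² + 3 = 3 + y²)
(f(M(1), 6)*T(1))*(-5) = (6*(-2))*(-5) = -12*(-5) = 60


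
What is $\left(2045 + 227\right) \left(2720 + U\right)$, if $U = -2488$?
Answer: $527104$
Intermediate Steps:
$\left(2045 + 227\right) \left(2720 + U\right) = \left(2045 + 227\right) \left(2720 - 2488\right) = 2272 \cdot 232 = 527104$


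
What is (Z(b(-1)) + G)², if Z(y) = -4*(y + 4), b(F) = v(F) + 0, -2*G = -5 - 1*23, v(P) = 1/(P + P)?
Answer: 0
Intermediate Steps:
v(P) = 1/(2*P)
G = 14 (G = -(-5 - 1*23)/2 = -(-5 - 23)/2 = -½*(-28) = 14)
b(F) = 1/(2*F) (b(F) = 1/(2*F) + 0 = 1/(2*F))
Z(y) = -16 - 4*y (Z(y) = -4*(4 + y) = -16 - 4*y)
(Z(b(-1)) + G)² = ((-16 - 2/(-1)) + 14)² = ((-16 - 2*(-1)) + 14)² = ((-16 - 4*(-½)) + 14)² = ((-16 + 2) + 14)² = (-14 + 14)² = 0² = 0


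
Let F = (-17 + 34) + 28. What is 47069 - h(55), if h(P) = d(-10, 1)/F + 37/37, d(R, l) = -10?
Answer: 423614/9 ≈ 47068.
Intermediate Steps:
F = 45 (F = 17 + 28 = 45)
h(P) = 7/9 (h(P) = -10/45 + 37/37 = -10*1/45 + 37*(1/37) = -2/9 + 1 = 7/9)
47069 - h(55) = 47069 - 1*7/9 = 47069 - 7/9 = 423614/9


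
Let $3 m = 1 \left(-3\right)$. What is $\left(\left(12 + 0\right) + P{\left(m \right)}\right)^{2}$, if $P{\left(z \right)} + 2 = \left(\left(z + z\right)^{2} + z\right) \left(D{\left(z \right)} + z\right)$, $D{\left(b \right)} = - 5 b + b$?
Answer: $361$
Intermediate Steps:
$D{\left(b \right)} = - 4 b$
$m = -1$ ($m = \frac{1 \left(-3\right)}{3} = \frac{1}{3} \left(-3\right) = -1$)
$P{\left(z \right)} = -2 - 3 z \left(z + 4 z^{2}\right)$ ($P{\left(z \right)} = -2 + \left(\left(z + z\right)^{2} + z\right) \left(- 4 z + z\right) = -2 + \left(\left(2 z\right)^{2} + z\right) \left(- 3 z\right) = -2 + \left(4 z^{2} + z\right) \left(- 3 z\right) = -2 + \left(z + 4 z^{2}\right) \left(- 3 z\right) = -2 - 3 z \left(z + 4 z^{2}\right)$)
$\left(\left(12 + 0\right) + P{\left(m \right)}\right)^{2} = \left(\left(12 + 0\right) - \left(2 - 12 + 3\right)\right)^{2} = \left(12 - -7\right)^{2} = \left(12 + 7\right)^{2} = 19^{2} = 361$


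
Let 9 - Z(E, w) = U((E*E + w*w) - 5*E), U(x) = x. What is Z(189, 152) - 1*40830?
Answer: -98701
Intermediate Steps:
Z(E, w) = 9 - E² - w² + 5*E (Z(E, w) = 9 - ((E*E + w*w) - 5*E) = 9 - ((E² + w²) - 5*E) = 9 - (E² + w² - 5*E) = 9 + (-E² - w² + 5*E) = 9 - E² - w² + 5*E)
Z(189, 152) - 1*40830 = (9 - 1*189² - 1*152² + 5*189) - 1*40830 = (9 - 1*35721 - 1*23104 + 945) - 40830 = (9 - 35721 - 23104 + 945) - 40830 = -57871 - 40830 = -98701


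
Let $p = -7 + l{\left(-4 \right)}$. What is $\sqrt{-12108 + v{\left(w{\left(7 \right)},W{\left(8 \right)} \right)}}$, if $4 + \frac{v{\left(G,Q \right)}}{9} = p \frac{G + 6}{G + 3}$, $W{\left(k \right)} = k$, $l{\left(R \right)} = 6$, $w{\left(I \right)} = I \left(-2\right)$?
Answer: $\frac{2 i \sqrt{367554}}{11} \approx 110.23 i$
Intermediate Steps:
$w{\left(I \right)} = - 2 I$
$p = -1$ ($p = -7 + 6 = -1$)
$v{\left(G,Q \right)} = -36 - \frac{9 \left(6 + G\right)}{3 + G}$ ($v{\left(G,Q \right)} = -36 + 9 \left(- \frac{G + 6}{G + 3}\right) = -36 + 9 \left(- \frac{6 + G}{3 + G}\right) = -36 - \frac{9 \left(6 + G\right)}{3 + G}$)
$\sqrt{-12108 + v{\left(w{\left(7 \right)},W{\left(8 \right)} \right)}} = \sqrt{-12108 + \frac{9 \left(-18 - 5 \left(\left(-2\right) 7\right)\right)}{3 - 14}} = \sqrt{-12108 + \frac{9 \left(-18 - -70\right)}{3 - 14}} = \sqrt{-12108 + \frac{9 \left(-18 + 70\right)}{-11}} = \sqrt{-12108 + 9 \left(- \frac{1}{11}\right) 52} = \sqrt{-12108 - \frac{468}{11}} = \sqrt{- \frac{133656}{11}} = \frac{2 i \sqrt{367554}}{11}$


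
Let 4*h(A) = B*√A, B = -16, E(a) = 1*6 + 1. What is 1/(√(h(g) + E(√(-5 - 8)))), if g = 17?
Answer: (7 - 4*√17)^(-½) ≈ -0.32457*I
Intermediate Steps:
E(a) = 7 (E(a) = 6 + 1 = 7)
h(A) = -4*√A (h(A) = (-16*√A)/4 = -4*√A)
1/(√(h(g) + E(√(-5 - 8)))) = 1/(√(-4*√17 + 7)) = 1/(√(7 - 4*√17)) = (7 - 4*√17)^(-½)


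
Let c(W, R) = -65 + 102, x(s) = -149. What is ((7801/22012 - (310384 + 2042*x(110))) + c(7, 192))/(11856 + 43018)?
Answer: -134023267/1207886488 ≈ -0.11096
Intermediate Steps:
c(W, R) = 37
((7801/22012 - (310384 + 2042*x(110))) + c(7, 192))/(11856 + 43018) = ((7801/22012 - 2042/(1/(-149 + 152))) + 37)/(11856 + 43018) = ((7801*(1/22012) - 2042/(1/3)) + 37)/54874 = ((7801/22012 - 2042/⅓) + 37)*(1/54874) = ((7801/22012 - 2042*3) + 37)*(1/54874) = ((7801/22012 - 6126) + 37)*(1/54874) = (-134837711/22012 + 37)*(1/54874) = -134023267/22012*1/54874 = -134023267/1207886488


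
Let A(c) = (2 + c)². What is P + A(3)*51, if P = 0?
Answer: 1275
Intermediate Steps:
P + A(3)*51 = 0 + (2 + 3)²*51 = 0 + 5²*51 = 0 + 25*51 = 0 + 1275 = 1275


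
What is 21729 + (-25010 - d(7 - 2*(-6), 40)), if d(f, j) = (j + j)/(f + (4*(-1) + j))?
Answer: -36107/11 ≈ -3282.5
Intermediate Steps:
d(f, j) = 2*j/(-4 + f + j) (d(f, j) = (2*j)/(f + (-4 + j)) = (2*j)/(-4 + f + j) = 2*j/(-4 + f + j))
21729 + (-25010 - d(7 - 2*(-6), 40)) = 21729 + (-25010 - 2*40/(-4 + (7 - 2*(-6)) + 40)) = 21729 + (-25010 - 2*40/(-4 + (7 + 12) + 40)) = 21729 + (-25010 - 2*40/(-4 + 19 + 40)) = 21729 + (-25010 - 2*40/55) = 21729 + (-25010 - 1*16/11) = 21729 + (-25010 - 16/11) = 21729 - 275126/11 = -36107/11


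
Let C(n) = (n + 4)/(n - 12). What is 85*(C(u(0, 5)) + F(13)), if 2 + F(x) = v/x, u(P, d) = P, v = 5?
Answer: -6460/39 ≈ -165.64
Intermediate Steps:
C(n) = (4 + n)/(-12 + n)
F(x) = -2 + 5/x
85*(C(u(0, 5)) + F(13)) = 85*((4 + 0)/(-12 + 0) + (-2 + 5/13)) = 85*(4/(-12) + (-2 + 5*(1/13))) = 85*(-1/12*4 + (-2 + 5/13)) = 85*(-1/3 - 21/13) = 85*(-76/39) = -6460/39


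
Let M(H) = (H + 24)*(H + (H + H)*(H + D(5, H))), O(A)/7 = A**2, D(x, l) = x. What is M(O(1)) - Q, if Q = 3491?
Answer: 1934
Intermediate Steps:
O(A) = 7*A**2
M(H) = (24 + H)*(H + 2*H*(5 + H)) (M(H) = (H + 24)*(H + (H + H)*(H + 5)) = (24 + H)*(H + (2*H)*(5 + H)) = (24 + H)*(H + 2*H*(5 + H)))
M(O(1)) - Q = (7*1**2)*(264 + 2*(7*1**2)**2 + 59*(7*1**2)) - 1*3491 = (7*1)*(264 + 2*(7*1)**2 + 59*(7*1)) - 3491 = 7*(264 + 2*7**2 + 59*7) - 3491 = 7*(264 + 2*49 + 413) - 3491 = 7*(264 + 98 + 413) - 3491 = 7*775 - 3491 = 5425 - 3491 = 1934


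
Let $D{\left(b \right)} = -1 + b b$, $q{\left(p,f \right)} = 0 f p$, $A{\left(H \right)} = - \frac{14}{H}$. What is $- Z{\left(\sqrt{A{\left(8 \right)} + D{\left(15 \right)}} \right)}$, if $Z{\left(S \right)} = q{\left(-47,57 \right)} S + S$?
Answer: $- \frac{\sqrt{889}}{2} \approx -14.908$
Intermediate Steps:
$q{\left(p,f \right)} = 0$ ($q{\left(p,f \right)} = 0 p = 0$)
$D{\left(b \right)} = -1 + b^{2}$
$Z{\left(S \right)} = S$ ($Z{\left(S \right)} = 0 S + S = 0 + S = S$)
$- Z{\left(\sqrt{A{\left(8 \right)} + D{\left(15 \right)}} \right)} = - \sqrt{- \frac{14}{8} - \left(1 - 15^{2}\right)} = - \sqrt{\left(-14\right) \frac{1}{8} + \left(-1 + 225\right)} = - \sqrt{- \frac{7}{4} + 224} = - \sqrt{\frac{889}{4}} = - \frac{\sqrt{889}}{2}$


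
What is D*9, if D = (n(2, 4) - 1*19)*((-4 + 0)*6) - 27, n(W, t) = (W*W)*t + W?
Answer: -27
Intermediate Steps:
n(W, t) = W + t*W² (n(W, t) = W²*t + W = t*W² + W = W + t*W²)
D = -3 (D = (2*(1 + 2*4) - 1*19)*((-4 + 0)*6) - 27 = (2*(1 + 8) - 19)*(-4*6) - 27 = (2*9 - 19)*(-24) - 27 = (18 - 19)*(-24) - 27 = -1*(-24) - 27 = 24 - 27 = -3)
D*9 = -3*9 = -27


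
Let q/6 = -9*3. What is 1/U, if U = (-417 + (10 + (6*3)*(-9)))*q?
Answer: 1/92178 ≈ 1.0849e-5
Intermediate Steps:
q = -162 (q = 6*(-9*3) = 6*(-27) = -162)
U = 92178 (U = (-417 + (10 + (6*3)*(-9)))*(-162) = (-417 + (10 + 18*(-9)))*(-162) = (-417 + (10 - 162))*(-162) = (-417 - 152)*(-162) = -569*(-162) = 92178)
1/U = 1/92178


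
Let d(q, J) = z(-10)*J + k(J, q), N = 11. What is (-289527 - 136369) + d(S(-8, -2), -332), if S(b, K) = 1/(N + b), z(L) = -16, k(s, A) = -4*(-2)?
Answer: -420576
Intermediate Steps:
k(s, A) = 8
S(b, K) = 1/(11 + b)
d(q, J) = 8 - 16*J (d(q, J) = -16*J + 8 = 8 - 16*J)
(-289527 - 136369) + d(S(-8, -2), -332) = (-289527 - 136369) + (8 - 16*(-332)) = -425896 + (8 + 5312) = -425896 + 5320 = -420576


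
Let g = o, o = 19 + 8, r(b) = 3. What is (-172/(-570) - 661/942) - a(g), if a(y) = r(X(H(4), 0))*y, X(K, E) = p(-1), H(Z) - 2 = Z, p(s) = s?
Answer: -7284481/89490 ≈ -81.400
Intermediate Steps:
H(Z) = 2 + Z
X(K, E) = -1
o = 27
g = 27
a(y) = 3*y
(-172/(-570) - 661/942) - a(g) = (-172/(-570) - 661/942) - 3*27 = (-172*(-1/570) - 661*1/942) - 1*81 = (86/285 - 661/942) - 81 = -35791/89490 - 81 = -7284481/89490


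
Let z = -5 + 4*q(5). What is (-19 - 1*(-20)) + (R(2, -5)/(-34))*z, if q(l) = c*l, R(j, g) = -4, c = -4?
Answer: -9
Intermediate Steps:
q(l) = -4*l
z = -85 (z = -5 + 4*(-4*5) = -5 + 4*(-20) = -5 - 80 = -85)
(-19 - 1*(-20)) + (R(2, -5)/(-34))*z = (-19 - 1*(-20)) - 4/(-34)*(-85) = (-19 + 20) - 4*(-1/34)*(-85) = 1 + (2/17)*(-85) = 1 - 10 = -9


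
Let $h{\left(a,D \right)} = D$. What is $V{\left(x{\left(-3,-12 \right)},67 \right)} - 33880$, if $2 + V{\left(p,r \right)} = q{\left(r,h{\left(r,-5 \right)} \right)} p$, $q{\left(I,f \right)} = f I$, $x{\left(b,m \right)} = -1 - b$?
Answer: $-34552$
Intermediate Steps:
$q{\left(I,f \right)} = I f$
$V{\left(p,r \right)} = -2 - 5 p r$ ($V{\left(p,r \right)} = -2 + r \left(-5\right) p = -2 + - 5 r p = -2 - 5 p r$)
$V{\left(x{\left(-3,-12 \right)},67 \right)} - 33880 = \left(-2 - 5 \left(-1 - -3\right) 67\right) - 33880 = \left(-2 - 5 \left(-1 + 3\right) 67\right) - 33880 = \left(-2 - 10 \cdot 67\right) - 33880 = \left(-2 - 670\right) - 33880 = -672 - 33880 = -34552$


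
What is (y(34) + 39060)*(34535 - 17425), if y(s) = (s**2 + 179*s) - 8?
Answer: 792090340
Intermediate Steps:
y(s) = -8 + s**2 + 179*s
(y(34) + 39060)*(34535 - 17425) = ((-8 + 34**2 + 179*34) + 39060)*(34535 - 17425) = ((-8 + 1156 + 6086) + 39060)*17110 = (7234 + 39060)*17110 = 46294*17110 = 792090340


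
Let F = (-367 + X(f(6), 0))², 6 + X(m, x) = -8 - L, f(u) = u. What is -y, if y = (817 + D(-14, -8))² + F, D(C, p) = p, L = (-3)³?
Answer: -779797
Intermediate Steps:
L = -27
X(m, x) = 13 (X(m, x) = -6 + (-8 - 1*(-27)) = -6 + (-8 + 27) = -6 + 19 = 13)
F = 125316 (F = (-367 + 13)² = (-354)² = 125316)
y = 779797 (y = (817 - 8)² + 125316 = 809² + 125316 = 654481 + 125316 = 779797)
-y = -1*779797 = -779797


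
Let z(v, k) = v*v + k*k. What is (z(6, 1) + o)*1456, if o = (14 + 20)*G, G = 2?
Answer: 152880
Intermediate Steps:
z(v, k) = k**2 + v**2 (z(v, k) = v**2 + k**2 = k**2 + v**2)
o = 68 (o = (14 + 20)*2 = 34*2 = 68)
(z(6, 1) + o)*1456 = ((1**2 + 6**2) + 68)*1456 = ((1 + 36) + 68)*1456 = (37 + 68)*1456 = 105*1456 = 152880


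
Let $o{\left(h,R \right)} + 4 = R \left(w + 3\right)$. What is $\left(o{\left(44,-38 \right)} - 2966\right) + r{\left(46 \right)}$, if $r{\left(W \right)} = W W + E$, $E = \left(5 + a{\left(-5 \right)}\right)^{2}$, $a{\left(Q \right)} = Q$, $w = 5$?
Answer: $-1158$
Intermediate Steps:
$E = 0$ ($E = \left(5 - 5\right)^{2} = 0^{2} = 0$)
$o{\left(h,R \right)} = -4 + 8 R$ ($o{\left(h,R \right)} = -4 + R \left(5 + 3\right) = -4 + R 8 = -4 + 8 R$)
$r{\left(W \right)} = W^{2}$ ($r{\left(W \right)} = W W + 0 = W^{2} + 0 = W^{2}$)
$\left(o{\left(44,-38 \right)} - 2966\right) + r{\left(46 \right)} = \left(\left(-4 + 8 \left(-38\right)\right) - 2966\right) + 46^{2} = \left(\left(-4 - 304\right) - 2966\right) + 2116 = \left(-308 - 2966\right) + 2116 = -3274 + 2116 = -1158$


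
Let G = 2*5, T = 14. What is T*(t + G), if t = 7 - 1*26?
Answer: -126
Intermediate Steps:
G = 10
t = -19 (t = 7 - 26 = -19)
T*(t + G) = 14*(-19 + 10) = 14*(-9) = -126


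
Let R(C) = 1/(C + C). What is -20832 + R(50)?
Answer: -2083199/100 ≈ -20832.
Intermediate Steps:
R(C) = 1/(2*C)
-20832 + R(50) = -20832 + (½)/50 = -20832 + (½)*(1/50) = -20832 + 1/100 = -2083199/100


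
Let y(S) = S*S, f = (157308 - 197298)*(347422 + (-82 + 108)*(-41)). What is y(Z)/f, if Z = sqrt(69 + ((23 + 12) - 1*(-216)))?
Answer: -8/346269411 ≈ -2.3103e-8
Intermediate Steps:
Z = 8*sqrt(5) (Z = sqrt(69 + (35 + 216)) = sqrt(69 + 251) = sqrt(320) = 8*sqrt(5) ≈ 17.889)
f = -13850776440 (f = -39990*(347422 + 26*(-41)) = -39990*(347422 - 1066) = -39990*346356 = -13850776440)
y(S) = S**2
y(Z)/f = (8*sqrt(5))**2/(-13850776440) = 320*(-1/13850776440) = -8/346269411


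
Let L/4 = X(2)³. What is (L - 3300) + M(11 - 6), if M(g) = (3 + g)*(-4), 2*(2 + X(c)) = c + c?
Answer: -3332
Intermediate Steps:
X(c) = -2 + c (X(c) = -2 + (c + c)/2 = -2 + (2*c)/2 = -2 + c)
M(g) = -12 - 4*g
L = 0 (L = 4*(-2 + 2)³ = 4*0³ = 4*0 = 0)
(L - 3300) + M(11 - 6) = (0 - 3300) + (-12 - 4*(11 - 6)) = -3300 + (-12 - 4*5) = -3300 + (-12 - 20) = -3300 - 32 = -3332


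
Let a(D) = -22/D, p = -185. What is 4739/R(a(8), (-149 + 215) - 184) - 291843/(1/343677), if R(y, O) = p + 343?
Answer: -15847356815599/158 ≈ -1.0030e+11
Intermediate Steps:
R(y, O) = 158 (R(y, O) = -185 + 343 = 158)
4739/R(a(8), (-149 + 215) - 184) - 291843/(1/343677) = 4739/158 - 291843/(1/343677) = 4739*(1/158) - 291843/1/343677 = 4739/158 - 291843*343677 = 4739/158 - 100299726711 = -15847356815599/158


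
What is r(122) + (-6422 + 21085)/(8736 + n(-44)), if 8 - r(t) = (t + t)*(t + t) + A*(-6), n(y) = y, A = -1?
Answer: -517454865/8692 ≈ -59532.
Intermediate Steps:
r(t) = 2 - 4*t² (r(t) = 8 - ((t + t)*(t + t) - 1*(-6)) = 8 - ((2*t)*(2*t) + 6) = 8 - (4*t² + 6) = 8 - (6 + 4*t²) = 8 + (-6 - 4*t²) = 2 - 4*t²)
r(122) + (-6422 + 21085)/(8736 + n(-44)) = (2 - 4*122²) + (-6422 + 21085)/(8736 - 44) = (2 - 4*14884) + 14663/8692 = (2 - 59536) + 14663*(1/8692) = -59534 + 14663/8692 = -517454865/8692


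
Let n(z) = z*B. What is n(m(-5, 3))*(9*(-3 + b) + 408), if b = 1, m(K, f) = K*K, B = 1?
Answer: 9750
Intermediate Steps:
m(K, f) = K²
n(z) = z (n(z) = z*1 = z)
n(m(-5, 3))*(9*(-3 + b) + 408) = (-5)²*(9*(-3 + 1) + 408) = 25*(9*(-2) + 408) = 25*(-18 + 408) = 25*390 = 9750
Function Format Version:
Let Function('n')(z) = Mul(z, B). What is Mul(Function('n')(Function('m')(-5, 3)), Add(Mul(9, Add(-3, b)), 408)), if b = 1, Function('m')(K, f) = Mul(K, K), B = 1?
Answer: 9750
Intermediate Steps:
Function('m')(K, f) = Pow(K, 2)
Function('n')(z) = z (Function('n')(z) = Mul(z, 1) = z)
Mul(Function('n')(Function('m')(-5, 3)), Add(Mul(9, Add(-3, b)), 408)) = Mul(Pow(-5, 2), Add(Mul(9, Add(-3, 1)), 408)) = Mul(25, Add(Mul(9, -2), 408)) = Mul(25, Add(-18, 408)) = Mul(25, 390) = 9750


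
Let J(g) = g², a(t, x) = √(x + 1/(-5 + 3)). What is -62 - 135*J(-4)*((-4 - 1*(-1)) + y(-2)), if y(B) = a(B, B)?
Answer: 6418 - 1080*I*√10 ≈ 6418.0 - 3415.3*I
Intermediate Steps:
a(t, x) = √(-½ + x) (a(t, x) = √(x + 1/(-2)) = √(x - ½) = √(-½ + x))
y(B) = √(-2 + 4*B)/2
-62 - 135*J(-4)*((-4 - 1*(-1)) + y(-2)) = -62 - 135*(-4)²*((-4 - 1*(-1)) + √(-2 + 4*(-2))/2) = -62 - 2160*((-4 + 1) + √(-2 - 8)/2) = -62 - 2160*(-3 + √(-10)/2) = -62 - 2160*(-3 + (I*√10)/2) = -62 - 2160*(-3 + I*√10/2) = -62 - 135*(-48 + 8*I*√10) = -62 + (6480 - 1080*I*√10) = 6418 - 1080*I*√10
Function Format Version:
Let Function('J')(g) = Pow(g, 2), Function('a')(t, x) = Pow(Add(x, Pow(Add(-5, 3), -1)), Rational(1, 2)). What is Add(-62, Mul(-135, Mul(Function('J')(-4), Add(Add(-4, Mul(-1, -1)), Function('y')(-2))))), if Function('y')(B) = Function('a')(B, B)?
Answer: Add(6418, Mul(-1080, I, Pow(10, Rational(1, 2)))) ≈ Add(6418.0, Mul(-3415.3, I))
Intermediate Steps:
Function('a')(t, x) = Pow(Add(Rational(-1, 2), x), Rational(1, 2)) (Function('a')(t, x) = Pow(Add(x, Pow(-2, -1)), Rational(1, 2)) = Pow(Add(x, Rational(-1, 2)), Rational(1, 2)) = Pow(Add(Rational(-1, 2), x), Rational(1, 2)))
Function('y')(B) = Mul(Rational(1, 2), Pow(Add(-2, Mul(4, B)), Rational(1, 2)))
Add(-62, Mul(-135, Mul(Function('J')(-4), Add(Add(-4, Mul(-1, -1)), Function('y')(-2))))) = Add(-62, Mul(-135, Mul(Pow(-4, 2), Add(Add(-4, Mul(-1, -1)), Mul(Rational(1, 2), Pow(Add(-2, Mul(4, -2)), Rational(1, 2))))))) = Add(-62, Mul(-135, Mul(16, Add(Add(-4, 1), Mul(Rational(1, 2), Pow(Add(-2, -8), Rational(1, 2))))))) = Add(-62, Mul(-135, Mul(16, Add(-3, Mul(Rational(1, 2), Pow(-10, Rational(1, 2))))))) = Add(-62, Mul(-135, Mul(16, Add(-3, Mul(Rational(1, 2), Mul(I, Pow(10, Rational(1, 2)))))))) = Add(-62, Mul(-135, Mul(16, Add(-3, Mul(Rational(1, 2), I, Pow(10, Rational(1, 2))))))) = Add(-62, Mul(-135, Add(-48, Mul(8, I, Pow(10, Rational(1, 2)))))) = Add(-62, Add(6480, Mul(-1080, I, Pow(10, Rational(1, 2))))) = Add(6418, Mul(-1080, I, Pow(10, Rational(1, 2))))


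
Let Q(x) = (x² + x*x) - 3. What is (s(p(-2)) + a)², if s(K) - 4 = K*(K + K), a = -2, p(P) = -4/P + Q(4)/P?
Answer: 395641/4 ≈ 98910.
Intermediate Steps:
Q(x) = -3 + 2*x² (Q(x) = (x² + x²) - 3 = 2*x² - 3 = -3 + 2*x²)
p(P) = 25/P (p(P) = -4/P + (-3 + 2*4²)/P = -4/P + (-3 + 2*16)/P = -4/P + (-3 + 32)/P = -4/P + 29/P = 25/P)
s(K) = 4 + 2*K² (s(K) = 4 + K*(K + K) = 4 + K*(2*K) = 4 + 2*K²)
(s(p(-2)) + a)² = ((4 + 2*(25/(-2))²) - 2)² = ((4 + 2*(25*(-½))²) - 2)² = ((4 + 2*(-25/2)²) - 2)² = ((4 + 2*(625/4)) - 2)² = ((4 + 625/2) - 2)² = (633/2 - 2)² = (629/2)² = 395641/4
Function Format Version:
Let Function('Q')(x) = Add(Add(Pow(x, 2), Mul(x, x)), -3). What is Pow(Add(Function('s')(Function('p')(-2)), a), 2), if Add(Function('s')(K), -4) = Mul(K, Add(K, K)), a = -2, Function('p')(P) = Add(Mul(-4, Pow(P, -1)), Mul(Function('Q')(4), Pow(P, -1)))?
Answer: Rational(395641, 4) ≈ 98910.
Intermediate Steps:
Function('Q')(x) = Add(-3, Mul(2, Pow(x, 2))) (Function('Q')(x) = Add(Add(Pow(x, 2), Pow(x, 2)), -3) = Add(Mul(2, Pow(x, 2)), -3) = Add(-3, Mul(2, Pow(x, 2))))
Function('p')(P) = Mul(25, Pow(P, -1)) (Function('p')(P) = Add(Mul(-4, Pow(P, -1)), Mul(Add(-3, Mul(2, Pow(4, 2))), Pow(P, -1))) = Add(Mul(-4, Pow(P, -1)), Mul(Add(-3, Mul(2, 16)), Pow(P, -1))) = Add(Mul(-4, Pow(P, -1)), Mul(Add(-3, 32), Pow(P, -1))) = Add(Mul(-4, Pow(P, -1)), Mul(29, Pow(P, -1))) = Mul(25, Pow(P, -1)))
Function('s')(K) = Add(4, Mul(2, Pow(K, 2))) (Function('s')(K) = Add(4, Mul(K, Add(K, K))) = Add(4, Mul(K, Mul(2, K))) = Add(4, Mul(2, Pow(K, 2))))
Pow(Add(Function('s')(Function('p')(-2)), a), 2) = Pow(Add(Add(4, Mul(2, Pow(Mul(25, Pow(-2, -1)), 2))), -2), 2) = Pow(Add(Add(4, Mul(2, Pow(Mul(25, Rational(-1, 2)), 2))), -2), 2) = Pow(Add(Add(4, Mul(2, Pow(Rational(-25, 2), 2))), -2), 2) = Pow(Add(Add(4, Mul(2, Rational(625, 4))), -2), 2) = Pow(Add(Add(4, Rational(625, 2)), -2), 2) = Pow(Add(Rational(633, 2), -2), 2) = Pow(Rational(629, 2), 2) = Rational(395641, 4)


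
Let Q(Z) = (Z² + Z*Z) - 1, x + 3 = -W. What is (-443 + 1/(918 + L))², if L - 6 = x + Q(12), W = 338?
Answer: 148540097281/756900 ≈ 1.9625e+5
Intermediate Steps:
x = -341 (x = -3 - 1*338 = -3 - 338 = -341)
Q(Z) = -1 + 2*Z² (Q(Z) = (Z² + Z²) - 1 = 2*Z² - 1 = -1 + 2*Z²)
L = -48 (L = 6 + (-341 + (-1 + 2*12²)) = 6 + (-341 + (-1 + 2*144)) = 6 + (-341 + (-1 + 288)) = 6 + (-341 + 287) = 6 - 54 = -48)
(-443 + 1/(918 + L))² = (-443 + 1/(918 - 48))² = (-443 + 1/870)² = (-385409/870)² = 148540097281/756900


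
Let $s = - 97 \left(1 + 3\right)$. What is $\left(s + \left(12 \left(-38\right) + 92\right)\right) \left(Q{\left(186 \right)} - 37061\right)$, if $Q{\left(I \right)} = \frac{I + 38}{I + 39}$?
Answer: $\frac{6270552752}{225} \approx 2.7869 \cdot 10^{7}$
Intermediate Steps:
$s = -388$ ($s = \left(-97\right) 4 = -388$)
$Q{\left(I \right)} = \frac{38 + I}{39 + I}$
$\left(s + \left(12 \left(-38\right) + 92\right)\right) \left(Q{\left(186 \right)} - 37061\right) = \left(-388 + \left(12 \left(-38\right) + 92\right)\right) \left(\frac{38 + 186}{39 + 186} - 37061\right) = \left(-388 + \left(-456 + 92\right)\right) \left(\frac{1}{225} \cdot 224 - 37061\right) = \left(-388 - 364\right) \left(\frac{1}{225} \cdot 224 - 37061\right) = - 752 \left(\frac{224}{225} - 37061\right) = \left(-752\right) \left(- \frac{8338501}{225}\right) = \frac{6270552752}{225}$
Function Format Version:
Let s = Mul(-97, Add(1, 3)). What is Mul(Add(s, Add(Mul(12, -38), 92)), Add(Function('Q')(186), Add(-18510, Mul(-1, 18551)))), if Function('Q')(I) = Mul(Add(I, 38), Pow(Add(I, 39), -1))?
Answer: Rational(6270552752, 225) ≈ 2.7869e+7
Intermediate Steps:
s = -388 (s = Mul(-97, 4) = -388)
Function('Q')(I) = Mul(Pow(Add(39, I), -1), Add(38, I)) (Function('Q')(I) = Mul(Add(38, I), Pow(Add(39, I), -1)) = Mul(Pow(Add(39, I), -1), Add(38, I)))
Mul(Add(s, Add(Mul(12, -38), 92)), Add(Function('Q')(186), Add(-18510, Mul(-1, 18551)))) = Mul(Add(-388, Add(Mul(12, -38), 92)), Add(Mul(Pow(Add(39, 186), -1), Add(38, 186)), Add(-18510, Mul(-1, 18551)))) = Mul(Add(-388, Add(-456, 92)), Add(Mul(Pow(225, -1), 224), Add(-18510, -18551))) = Mul(Add(-388, -364), Add(Mul(Rational(1, 225), 224), -37061)) = Mul(-752, Add(Rational(224, 225), -37061)) = Mul(-752, Rational(-8338501, 225)) = Rational(6270552752, 225)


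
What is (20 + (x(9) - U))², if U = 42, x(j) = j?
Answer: 169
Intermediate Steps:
(20 + (x(9) - U))² = (20 + (9 - 1*42))² = (20 + (9 - 42))² = (20 - 33)² = (-13)² = 169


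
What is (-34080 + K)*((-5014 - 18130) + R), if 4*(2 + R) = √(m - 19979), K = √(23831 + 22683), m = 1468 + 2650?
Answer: (34080 - √46514)*(92584 - I*√15861)/4 ≈ 7.8382e+8 - 1.0662e+6*I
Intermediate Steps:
m = 4118
K = √46514 ≈ 215.67
R = -2 + I*√15861/4 (R = -2 + √(4118 - 19979)/4 = -2 + √(-15861)/4 = -2 + (I*√15861)/4 = -2 + I*√15861/4 ≈ -2.0 + 31.485*I)
(-34080 + K)*((-5014 - 18130) + R) = (-34080 + √46514)*((-5014 - 18130) + (-2 + I*√15861/4)) = (-34080 + √46514)*(-23144 + (-2 + I*√15861/4)) = (-34080 + √46514)*(-23146 + I*√15861/4)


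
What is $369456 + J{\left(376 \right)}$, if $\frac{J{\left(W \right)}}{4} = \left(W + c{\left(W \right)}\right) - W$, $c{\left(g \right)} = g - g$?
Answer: $369456$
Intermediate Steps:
$c{\left(g \right)} = 0$
$J{\left(W \right)} = 0$ ($J{\left(W \right)} = 4 \left(\left(W + 0\right) - W\right) = 4 \left(W - W\right) = 4 \cdot 0 = 0$)
$369456 + J{\left(376 \right)} = 369456 + 0 = 369456$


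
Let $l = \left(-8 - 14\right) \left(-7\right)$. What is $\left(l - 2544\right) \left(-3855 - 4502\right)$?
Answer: $19973230$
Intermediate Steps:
$l = 154$ ($l = \left(-22\right) \left(-7\right) = 154$)
$\left(l - 2544\right) \left(-3855 - 4502\right) = \left(154 - 2544\right) \left(-3855 - 4502\right) = \left(-2390\right) \left(-8357\right) = 19973230$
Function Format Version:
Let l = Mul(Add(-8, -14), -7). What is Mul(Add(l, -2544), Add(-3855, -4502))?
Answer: 19973230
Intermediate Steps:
l = 154 (l = Mul(-22, -7) = 154)
Mul(Add(l, -2544), Add(-3855, -4502)) = Mul(Add(154, -2544), Add(-3855, -4502)) = Mul(-2390, -8357) = 19973230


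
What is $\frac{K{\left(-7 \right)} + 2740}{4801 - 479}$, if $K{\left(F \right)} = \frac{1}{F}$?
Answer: $\frac{19179}{30254} \approx 0.63393$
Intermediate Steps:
$\frac{K{\left(-7 \right)} + 2740}{4801 - 479} = \frac{\frac{1}{-7} + 2740}{4801 - 479} = \frac{- \frac{1}{7} + 2740}{4322} = \frac{19179}{7} \cdot \frac{1}{4322} = \frac{19179}{30254}$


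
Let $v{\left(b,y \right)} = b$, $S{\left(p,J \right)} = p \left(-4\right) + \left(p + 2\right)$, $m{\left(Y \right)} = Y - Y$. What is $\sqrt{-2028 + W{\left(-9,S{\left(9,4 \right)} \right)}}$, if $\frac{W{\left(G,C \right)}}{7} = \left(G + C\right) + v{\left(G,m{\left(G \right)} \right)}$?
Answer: $i \sqrt{2329} \approx 48.26 i$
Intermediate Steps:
$m{\left(Y \right)} = 0$
$S{\left(p,J \right)} = 2 - 3 p$ ($S{\left(p,J \right)} = - 4 p + \left(2 + p\right) = 2 - 3 p$)
$W{\left(G,C \right)} = 7 C + 14 G$ ($W{\left(G,C \right)} = 7 \left(\left(G + C\right) + G\right) = 7 \left(\left(C + G\right) + G\right) = 7 \left(C + 2 G\right) = 7 C + 14 G$)
$\sqrt{-2028 + W{\left(-9,S{\left(9,4 \right)} \right)}} = \sqrt{-2028 + \left(7 \left(2 - 27\right) + 14 \left(-9\right)\right)} = \sqrt{-2028 + \left(7 \left(2 - 27\right) - 126\right)} = \sqrt{-2028 + \left(7 \left(-25\right) - 126\right)} = \sqrt{-2028 - 301} = \sqrt{-2329} = i \sqrt{2329}$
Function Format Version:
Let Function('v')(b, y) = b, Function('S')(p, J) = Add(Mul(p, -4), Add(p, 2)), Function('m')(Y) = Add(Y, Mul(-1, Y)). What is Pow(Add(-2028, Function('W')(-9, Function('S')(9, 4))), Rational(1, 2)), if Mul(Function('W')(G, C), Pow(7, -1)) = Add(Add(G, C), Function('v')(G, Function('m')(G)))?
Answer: Mul(I, Pow(2329, Rational(1, 2))) ≈ Mul(48.260, I)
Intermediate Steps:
Function('m')(Y) = 0
Function('S')(p, J) = Add(2, Mul(-3, p)) (Function('S')(p, J) = Add(Mul(-4, p), Add(2, p)) = Add(2, Mul(-3, p)))
Function('W')(G, C) = Add(Mul(7, C), Mul(14, G)) (Function('W')(G, C) = Mul(7, Add(Add(G, C), G)) = Mul(7, Add(Add(C, G), G)) = Mul(7, Add(C, Mul(2, G))) = Add(Mul(7, C), Mul(14, G)))
Pow(Add(-2028, Function('W')(-9, Function('S')(9, 4))), Rational(1, 2)) = Pow(Add(-2028, Add(Mul(7, Add(2, Mul(-3, 9))), Mul(14, -9))), Rational(1, 2)) = Pow(Add(-2028, Add(Mul(7, Add(2, -27)), -126)), Rational(1, 2)) = Pow(Add(-2028, Add(Mul(7, -25), -126)), Rational(1, 2)) = Pow(Add(-2028, Add(-175, -126)), Rational(1, 2)) = Pow(Add(-2028, -301), Rational(1, 2)) = Pow(-2329, Rational(1, 2)) = Mul(I, Pow(2329, Rational(1, 2)))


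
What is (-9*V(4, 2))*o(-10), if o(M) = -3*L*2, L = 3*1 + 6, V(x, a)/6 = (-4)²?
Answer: 46656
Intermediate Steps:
V(x, a) = 96 (V(x, a) = 6*(-4)² = 6*16 = 96)
L = 9 (L = 3 + 6 = 9)
o(M) = -54 (o(M) = -3*9*2 = -27*2 = -54)
(-9*V(4, 2))*o(-10) = -9*96*(-54) = -864*(-54) = 46656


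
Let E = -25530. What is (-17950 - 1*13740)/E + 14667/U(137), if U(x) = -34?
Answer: -37337105/86802 ≈ -430.14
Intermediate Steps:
(-17950 - 1*13740)/E + 14667/U(137) = (-17950 - 1*13740)/(-25530) + 14667/(-34) = (-17950 - 13740)*(-1/25530) + 14667*(-1/34) = -31690*(-1/25530) - 14667/34 = 3169/2553 - 14667/34 = -37337105/86802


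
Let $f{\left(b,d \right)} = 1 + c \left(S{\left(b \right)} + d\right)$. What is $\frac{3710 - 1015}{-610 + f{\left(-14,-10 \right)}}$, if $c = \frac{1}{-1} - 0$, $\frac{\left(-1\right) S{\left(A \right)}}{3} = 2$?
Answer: $- \frac{2695}{593} \approx -4.5447$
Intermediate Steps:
$S{\left(A \right)} = -6$ ($S{\left(A \right)} = \left(-3\right) 2 = -6$)
$c = -1$ ($c = -1 + 0 = -1$)
$f{\left(b,d \right)} = 7 - d$ ($f{\left(b,d \right)} = 1 - \left(-6 + d\right) = 7 - d$)
$\frac{3710 - 1015}{-610 + f{\left(-14,-10 \right)}} = \frac{3710 - 1015}{-610 + \left(7 - -10\right)} = \frac{2695}{-610 + \left(7 + 10\right)} = \frac{2695}{-610 + 17} = \frac{2695}{-593} = 2695 \left(- \frac{1}{593}\right) = - \frac{2695}{593}$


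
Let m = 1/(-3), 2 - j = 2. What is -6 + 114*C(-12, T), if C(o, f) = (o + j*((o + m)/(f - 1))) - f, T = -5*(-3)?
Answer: -3084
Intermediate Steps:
T = 15
j = 0 (j = 2 - 1*2 = 2 - 2 = 0)
m = -⅓ (m = 1*(-⅓) = -⅓ ≈ -0.33333)
C(o, f) = o - f (C(o, f) = (o + 0*((o - ⅓)/(f - 1))) - f = (o + 0*((-⅓ + o)/(-1 + f))) - f = (o + 0) - f = o - f)
-6 + 114*C(-12, T) = -6 + 114*(-12 - 1*15) = -6 + 114*(-12 - 15) = -6 + 114*(-27) = -6 - 3078 = -3084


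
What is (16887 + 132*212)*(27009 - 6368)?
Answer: 926182311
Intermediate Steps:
(16887 + 132*212)*(27009 - 6368) = (16887 + 27984)*20641 = 44871*20641 = 926182311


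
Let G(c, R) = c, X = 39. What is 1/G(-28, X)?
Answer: -1/28 ≈ -0.035714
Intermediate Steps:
1/G(-28, X) = 1/(-28) = -1/28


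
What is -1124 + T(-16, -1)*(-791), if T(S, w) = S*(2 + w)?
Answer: 11532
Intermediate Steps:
-1124 + T(-16, -1)*(-791) = -1124 - 16*(2 - 1)*(-791) = -1124 - 16*1*(-791) = -1124 - 16*(-791) = -1124 + 12656 = 11532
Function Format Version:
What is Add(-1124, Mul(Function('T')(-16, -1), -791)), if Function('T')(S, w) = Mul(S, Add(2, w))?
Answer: 11532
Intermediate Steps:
Add(-1124, Mul(Function('T')(-16, -1), -791)) = Add(-1124, Mul(Mul(-16, Add(2, -1)), -791)) = Add(-1124, Mul(Mul(-16, 1), -791)) = Add(-1124, Mul(-16, -791)) = Add(-1124, 12656) = 11532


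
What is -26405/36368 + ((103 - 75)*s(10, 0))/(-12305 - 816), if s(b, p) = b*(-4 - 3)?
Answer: -275178725/477184528 ≈ -0.57667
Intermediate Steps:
s(b, p) = -7*b (s(b, p) = b*(-7) = -7*b)
-26405/36368 + ((103 - 75)*s(10, 0))/(-12305 - 816) = -26405/36368 + ((103 - 75)*(-7*10))/(-12305 - 816) = -26405*1/36368 + (28*(-70))/(-13121) = -26405/36368 - 1960*(-1/13121) = -26405/36368 + 1960/13121 = -275178725/477184528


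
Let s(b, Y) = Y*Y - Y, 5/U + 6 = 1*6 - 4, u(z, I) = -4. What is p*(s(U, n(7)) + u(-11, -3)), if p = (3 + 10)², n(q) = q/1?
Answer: 6422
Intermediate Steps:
n(q) = q (n(q) = q*1 = q)
p = 169 (p = 13² = 169)
U = -5/4 (U = 5/(-6 + (1*6 - 4)) = 5/(-6 + (6 - 4)) = 5/(-6 + 2) = 5/(-4) = 5*(-¼) = -5/4 ≈ -1.2500)
s(b, Y) = Y² - Y
p*(s(U, n(7)) + u(-11, -3)) = 169*(7*(-1 + 7) - 4) = 169*(7*6 - 4) = 169*(42 - 4) = 169*38 = 6422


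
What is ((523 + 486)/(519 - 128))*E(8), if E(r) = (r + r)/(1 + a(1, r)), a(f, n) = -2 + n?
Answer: 16144/2737 ≈ 5.8984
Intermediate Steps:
E(r) = 2*r/(-1 + r) (E(r) = (r + r)/(1 + (-2 + r)) = (2*r)/(-1 + r) = 2*r/(-1 + r))
((523 + 486)/(519 - 128))*E(8) = ((523 + 486)/(519 - 128))*(2*8/(-1 + 8)) = (1009/391)*(2*8/7) = (1009*(1/391))*(2*8*(⅐)) = (1009/391)*(16/7) = 16144/2737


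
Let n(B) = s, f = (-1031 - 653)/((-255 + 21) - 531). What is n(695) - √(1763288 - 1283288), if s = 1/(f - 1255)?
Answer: -765/958391 - 400*√3 ≈ -692.82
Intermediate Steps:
f = 1684/765 (f = -1684/(-234 - 531) = -1684/(-765) = -1684*(-1/765) = 1684/765 ≈ 2.2013)
s = -765/958391 (s = 1/(1684/765 - 1255) = 1/(-958391/765) = -765/958391 ≈ -0.00079821)
n(B) = -765/958391
n(695) - √(1763288 - 1283288) = -765/958391 - √(1763288 - 1283288) = -765/958391 - √480000 = -765/958391 - 400*√3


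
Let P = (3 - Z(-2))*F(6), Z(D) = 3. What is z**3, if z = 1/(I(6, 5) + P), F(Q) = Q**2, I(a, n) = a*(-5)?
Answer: -1/27000 ≈ -3.7037e-5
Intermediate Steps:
I(a, n) = -5*a
P = 0 (P = (3 - 1*3)*6**2 = (3 - 3)*36 = 0*36 = 0)
z = -1/30 (z = 1/(-5*6 + 0) = 1/(-30 + 0) = 1/(-30) = -1/30 ≈ -0.033333)
z**3 = (-1/30)**3 = -1/27000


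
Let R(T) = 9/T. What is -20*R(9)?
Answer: -20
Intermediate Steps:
-20*R(9) = -180/9 = -20*1 = -20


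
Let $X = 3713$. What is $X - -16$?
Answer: $3729$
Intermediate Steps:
$X - -16 = 3713 - -16 = 3713 + 16 = 3729$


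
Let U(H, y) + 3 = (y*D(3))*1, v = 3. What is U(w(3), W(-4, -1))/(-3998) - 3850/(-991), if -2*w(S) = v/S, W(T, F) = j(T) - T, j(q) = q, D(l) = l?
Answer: 15395273/3962018 ≈ 3.8857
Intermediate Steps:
W(T, F) = 0 (W(T, F) = T - T = 0)
w(S) = -3/(2*S)
U(H, y) = -3 + 3*y (U(H, y) = -3 + (y*3)*1 = -3 + (3*y)*1 = -3 + 3*y)
U(w(3), W(-4, -1))/(-3998) - 3850/(-991) = (-3 + 3*0)/(-3998) - 3850/(-991) = (-3 + 0)*(-1/3998) - 3850*(-1/991) = -3*(-1/3998) + 3850/991 = 3/3998 + 3850/991 = 15395273/3962018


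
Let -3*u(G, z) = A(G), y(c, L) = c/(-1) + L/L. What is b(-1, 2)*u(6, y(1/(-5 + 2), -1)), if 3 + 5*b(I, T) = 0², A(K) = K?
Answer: 6/5 ≈ 1.2000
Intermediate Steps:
b(I, T) = -⅗ (b(I, T) = -⅗ + (⅕)*0² = -⅗ + (⅕)*0 = -⅗ + 0 = -⅗)
y(c, L) = 1 - c (y(c, L) = c*(-1) + 1 = -c + 1 = 1 - c)
u(G, z) = -G/3
b(-1, 2)*u(6, y(1/(-5 + 2), -1)) = -(-1)*6/5 = -⅗*(-2) = 6/5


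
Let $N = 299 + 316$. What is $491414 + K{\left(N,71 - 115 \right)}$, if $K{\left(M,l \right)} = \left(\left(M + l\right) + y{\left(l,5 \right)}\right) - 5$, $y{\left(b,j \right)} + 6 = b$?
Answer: $491930$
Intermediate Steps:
$y{\left(b,j \right)} = -6 + b$
$N = 615$
$K{\left(M,l \right)} = -11 + M + 2 l$ ($K{\left(M,l \right)} = \left(\left(M + l\right) + \left(-6 + l\right)\right) - 5 = \left(-6 + M + 2 l\right) - 5 = -11 + M + 2 l$)
$491414 + K{\left(N,71 - 115 \right)} = 491414 + \left(-11 + 615 + 2 \left(71 - 115\right)\right) = 491414 + \left(-11 + 615 + 2 \left(-44\right)\right) = 491414 - -516 = 491414 + 516 = 491930$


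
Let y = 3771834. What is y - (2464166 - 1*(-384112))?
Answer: 923556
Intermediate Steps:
y - (2464166 - 1*(-384112)) = 3771834 - (2464166 - 1*(-384112)) = 3771834 - (2464166 + 384112) = 3771834 - 1*2848278 = 3771834 - 2848278 = 923556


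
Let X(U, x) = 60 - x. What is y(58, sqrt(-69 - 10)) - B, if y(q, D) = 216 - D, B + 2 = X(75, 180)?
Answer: 338 - I*sqrt(79) ≈ 338.0 - 8.8882*I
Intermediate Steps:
B = -122 (B = -2 + (60 - 1*180) = -2 + (60 - 180) = -2 - 120 = -122)
y(58, sqrt(-69 - 10)) - B = (216 - sqrt(-69 - 10)) - 1*(-122) = (216 - sqrt(-79)) + 122 = (216 - I*sqrt(79)) + 122 = 338 - I*sqrt(79)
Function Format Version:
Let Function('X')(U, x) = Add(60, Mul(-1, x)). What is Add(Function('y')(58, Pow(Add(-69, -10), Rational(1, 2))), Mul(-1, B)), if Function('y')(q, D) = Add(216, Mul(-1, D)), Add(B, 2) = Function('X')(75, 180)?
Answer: Add(338, Mul(-1, I, Pow(79, Rational(1, 2)))) ≈ Add(338.00, Mul(-8.8882, I))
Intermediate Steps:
B = -122 (B = Add(-2, Add(60, Mul(-1, 180))) = Add(-2, Add(60, -180)) = Add(-2, -120) = -122)
Add(Function('y')(58, Pow(Add(-69, -10), Rational(1, 2))), Mul(-1, B)) = Add(Add(216, Mul(-1, Pow(Add(-69, -10), Rational(1, 2)))), Mul(-1, -122)) = Add(Add(216, Mul(-1, Pow(-79, Rational(1, 2)))), 122) = Add(Add(216, Mul(-1, Mul(I, Pow(79, Rational(1, 2))))), 122) = Add(Add(216, Mul(-1, I, Pow(79, Rational(1, 2)))), 122) = Add(338, Mul(-1, I, Pow(79, Rational(1, 2))))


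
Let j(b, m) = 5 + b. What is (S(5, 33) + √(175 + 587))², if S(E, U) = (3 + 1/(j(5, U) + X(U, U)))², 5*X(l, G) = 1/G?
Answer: 6347774866317738/7429991091601 + 52387848*√762/2725801 ≈ 1384.9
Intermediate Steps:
X(l, G) = 1/(5*G)
S(E, U) = (3 + 1/(10 + 1/(5*U)))² (S(E, U) = (3 + 1/((5 + 5) + 1/(5*U)))² = (3 + 1/(10 + 1/(5*U)))²)
(S(5, 33) + √(175 + 587))² = ((3 + 155*33)²/(1 + 50*33)² + √(175 + 587))² = ((3 + 5115)²/(1 + 1650)² + √762)² = (5118²/1651² + √762)² = ((1/2725801)*26193924 + √762)² = (26193924/2725801 + √762)²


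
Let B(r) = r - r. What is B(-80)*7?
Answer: 0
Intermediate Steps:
B(r) = 0
B(-80)*7 = 0*7 = 0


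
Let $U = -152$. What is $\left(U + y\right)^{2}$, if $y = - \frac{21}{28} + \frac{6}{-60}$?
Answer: $\frac{9345249}{400} \approx 23363.0$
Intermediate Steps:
$y = - \frac{17}{20}$ ($y = \left(-21\right) \frac{1}{28} + 6 \left(- \frac{1}{60}\right) = - \frac{3}{4} - \frac{1}{10} = - \frac{17}{20} \approx -0.85$)
$\left(U + y\right)^{2} = \left(-152 - \frac{17}{20}\right)^{2} = \left(- \frac{3057}{20}\right)^{2} = \frac{9345249}{400}$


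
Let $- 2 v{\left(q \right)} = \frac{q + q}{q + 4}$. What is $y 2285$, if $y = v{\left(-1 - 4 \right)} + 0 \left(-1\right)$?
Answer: $-11425$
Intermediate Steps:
$v{\left(q \right)} = - \frac{q}{4 + q}$ ($v{\left(q \right)} = - \frac{\left(q + q\right) \frac{1}{q + 4}}{2} = - \frac{2 q \frac{1}{4 + q}}{2} = - \frac{q}{4 + q}$)
$y = -5$ ($y = - \frac{-1 - 4}{4 - 5} + 0 \left(-1\right) = - \frac{-1 - 4}{4 - 5} + 0 = \left(-1\right) \left(-5\right) \frac{1}{4 - 5} + 0 = \left(-1\right) \left(-5\right) \frac{1}{-1} + 0 = \left(-1\right) \left(-5\right) \left(-1\right) + 0 = -5 + 0 = -5$)
$y 2285 = \left(-5\right) 2285 = -11425$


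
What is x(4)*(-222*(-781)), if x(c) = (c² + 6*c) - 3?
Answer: 6415134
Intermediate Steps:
x(c) = -3 + c² + 6*c
x(4)*(-222*(-781)) = (-3 + 4² + 6*4)*(-222*(-781)) = (-3 + 16 + 24)*173382 = 37*173382 = 6415134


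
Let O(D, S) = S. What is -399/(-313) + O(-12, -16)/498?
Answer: 96847/77937 ≈ 1.2426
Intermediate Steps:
-399/(-313) + O(-12, -16)/498 = -399/(-313) - 16/498 = -399*(-1/313) - 16*1/498 = 399/313 - 8/249 = 96847/77937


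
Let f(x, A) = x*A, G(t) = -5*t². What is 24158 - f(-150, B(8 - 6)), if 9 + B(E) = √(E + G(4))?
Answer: 22808 + 150*I*√78 ≈ 22808.0 + 1324.8*I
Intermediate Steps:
B(E) = -9 + √(-80 + E) (B(E) = -9 + √(E - 5*4²) = -9 + √(E - 5*16) = -9 + √(E - 80) = -9 + √(-80 + E))
f(x, A) = A*x
24158 - f(-150, B(8 - 6)) = 24158 - (-9 + √(-80 + (8 - 6)))*(-150) = 24158 - (-9 + √(-80 + 2))*(-150) = 24158 - (-9 + √(-78))*(-150) = 24158 - (-9 + I*√78)*(-150) = 24158 - (1350 - 150*I*√78) = 24158 + (-1350 + 150*I*√78) = 22808 + 150*I*√78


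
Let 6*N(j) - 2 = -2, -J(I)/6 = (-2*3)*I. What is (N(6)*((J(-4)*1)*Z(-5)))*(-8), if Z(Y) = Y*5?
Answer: 0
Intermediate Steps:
Z(Y) = 5*Y
J(I) = 36*I (J(I) = -6*(-2*3)*I = -(-36)*I = 36*I)
N(j) = 0 (N(j) = ⅓ + (⅙)*(-2) = ⅓ - ⅓ = 0)
(N(6)*((J(-4)*1)*Z(-5)))*(-8) = (0*(((36*(-4))*1)*(5*(-5))))*(-8) = (0*(-144*1*(-25)))*(-8) = (0*(-144*(-25)))*(-8) = (0*3600)*(-8) = 0*(-8) = 0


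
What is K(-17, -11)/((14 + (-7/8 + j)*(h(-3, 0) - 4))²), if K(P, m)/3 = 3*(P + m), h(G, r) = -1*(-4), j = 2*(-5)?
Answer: -9/7 ≈ -1.2857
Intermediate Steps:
j = -10
h(G, r) = 4
K(P, m) = 9*P + 9*m (K(P, m) = 3*(3*(P + m)) = 3*(3*P + 3*m) = 9*P + 9*m)
K(-17, -11)/((14 + (-7/8 + j)*(h(-3, 0) - 4))²) = (9*(-17) + 9*(-11))/((14 + (-7/8 - 10)*(4 - 4))²) = (-153 - 99)/((14 + (-7*⅛ - 10)*0)²) = -252/(14 + (-7/8 - 10)*0)² = -252/(14 - 87/8*0)² = -252/(14 + 0)² = -252/(14²) = -252/196 = -252*1/196 = -9/7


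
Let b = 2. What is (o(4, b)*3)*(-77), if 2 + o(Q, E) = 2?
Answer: 0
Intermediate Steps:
o(Q, E) = 0 (o(Q, E) = -2 + 2 = 0)
(o(4, b)*3)*(-77) = (0*3)*(-77) = 0*(-77) = 0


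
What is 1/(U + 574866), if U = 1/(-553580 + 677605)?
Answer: 124025/71297755651 ≈ 1.7395e-6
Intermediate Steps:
U = 1/124025 ≈ 8.0629e-6
1/(U + 574866) = 1/(1/124025 + 574866) = 1/(71297755651/124025) = 124025/71297755651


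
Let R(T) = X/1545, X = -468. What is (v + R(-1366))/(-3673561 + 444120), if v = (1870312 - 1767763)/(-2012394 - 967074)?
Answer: 172536581/1651779433484940 ≈ 1.0446e-7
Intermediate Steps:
v = -34183/993156 (v = 102549/(-2979468) = 102549*(-1/2979468) = -34183/993156 ≈ -0.034419)
R(T) = -156/515 (R(T) = -468/1545 = -468*1/1545 = -156/515)
(v + R(-1366))/(-3673561 + 444120) = (-34183/993156 - 156/515)/(-3673561 + 444120) = -172536581/511475340/(-3229441) = -172536581/511475340*(-1/3229441) = 172536581/1651779433484940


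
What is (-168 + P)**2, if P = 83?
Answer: 7225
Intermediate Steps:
(-168 + P)**2 = (-168 + 83)**2 = (-85)**2 = 7225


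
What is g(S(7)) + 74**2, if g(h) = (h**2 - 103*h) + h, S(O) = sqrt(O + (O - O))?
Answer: 5483 - 102*sqrt(7) ≈ 5213.1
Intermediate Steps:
S(O) = sqrt(O) (S(O) = sqrt(O + 0) = sqrt(O))
g(h) = h**2 - 102*h
g(S(7)) + 74**2 = sqrt(7)*(-102 + sqrt(7)) + 74**2 = sqrt(7)*(-102 + sqrt(7)) + 5476 = 5476 + sqrt(7)*(-102 + sqrt(7))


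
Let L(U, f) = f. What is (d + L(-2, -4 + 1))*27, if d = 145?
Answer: 3834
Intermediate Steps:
(d + L(-2, -4 + 1))*27 = (145 + (-4 + 1))*27 = (145 - 3)*27 = 142*27 = 3834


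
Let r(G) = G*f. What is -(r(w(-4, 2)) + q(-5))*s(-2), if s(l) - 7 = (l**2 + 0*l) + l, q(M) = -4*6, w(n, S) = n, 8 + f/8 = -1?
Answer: -2376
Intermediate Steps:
f = -72 (f = -64 + 8*(-1) = -64 - 8 = -72)
q(M) = -24
s(l) = 7 + l + l**2 (s(l) = 7 + ((l**2 + 0*l) + l) = 7 + ((l**2 + 0) + l) = 7 + (l**2 + l) = 7 + (l + l**2) = 7 + l + l**2)
r(G) = -72*G (r(G) = G*(-72) = -72*G)
-(r(w(-4, 2)) + q(-5))*s(-2) = -(-72*(-4) - 24)*(7 - 2 + (-2)**2) = -(288 - 24)*(7 - 2 + 4) = -264*9 = -1*2376 = -2376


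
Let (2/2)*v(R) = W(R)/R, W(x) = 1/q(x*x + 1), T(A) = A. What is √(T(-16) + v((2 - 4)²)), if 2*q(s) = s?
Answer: I*√18462/34 ≈ 3.9963*I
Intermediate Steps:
q(s) = s/2
W(x) = 1/(½ + x²/2) (W(x) = 1/((x*x + 1)/2) = 1/((x² + 1)/2) = 1/((1 + x²)/2) = 1/(½ + x²/2))
v(R) = 2/(R*(1 + R²)) (v(R) = (2/(1 + R²))/R = 2/(R*(1 + R²)))
√(T(-16) + v((2 - 4)²)) = √(-16 + 2/((2 - 4)² + ((2 - 4)²)³)) = √(-16 + 2/((-2)² + ((-2)²)³)) = √(-16 + 2/(4 + 4³)) = √(-16 + 2/(4 + 64)) = √(-16 + 2/68) = √(-16 + 2*(1/68)) = √(-16 + 1/34) = √(-543/34) = I*√18462/34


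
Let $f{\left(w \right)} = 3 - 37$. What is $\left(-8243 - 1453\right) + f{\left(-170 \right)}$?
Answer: $-9730$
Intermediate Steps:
$f{\left(w \right)} = -34$ ($f{\left(w \right)} = 3 - 37 = -34$)
$\left(-8243 - 1453\right) + f{\left(-170 \right)} = \left(-8243 - 1453\right) - 34 = -9696 - 34 = -9730$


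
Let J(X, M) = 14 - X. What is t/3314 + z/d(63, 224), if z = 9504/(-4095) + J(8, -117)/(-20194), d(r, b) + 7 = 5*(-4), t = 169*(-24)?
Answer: -77962181477/68512335255 ≈ -1.1379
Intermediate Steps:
t = -4056
d(r, b) = -27 (d(r, b) = -7 + 5*(-4) = -7 - 20 = -27)
z = -10663797/4594135 (z = 9504/(-4095) + (14 - 1*8)/(-20194) = 9504*(-1/4095) + (14 - 8)*(-1/20194) = -1056/455 + 6*(-1/20194) = -1056/455 - 3/10097 = -10663797/4594135 ≈ -2.3212)
t/3314 + z/d(63, 224) = -4056/3314 - 10663797/4594135/(-27) = -4056*1/3314 - 10663797/4594135*(-1/27) = -2028/1657 + 3554599/41347215 = -77962181477/68512335255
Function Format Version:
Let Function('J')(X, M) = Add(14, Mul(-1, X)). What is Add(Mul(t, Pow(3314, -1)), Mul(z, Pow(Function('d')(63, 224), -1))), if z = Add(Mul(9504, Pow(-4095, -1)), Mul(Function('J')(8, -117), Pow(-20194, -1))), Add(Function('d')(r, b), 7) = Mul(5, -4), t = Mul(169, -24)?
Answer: Rational(-77962181477, 68512335255) ≈ -1.1379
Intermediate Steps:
t = -4056
Function('d')(r, b) = -27 (Function('d')(r, b) = Add(-7, Mul(5, -4)) = Add(-7, -20) = -27)
z = Rational(-10663797, 4594135) (z = Add(Mul(9504, Pow(-4095, -1)), Mul(Add(14, Mul(-1, 8)), Pow(-20194, -1))) = Add(Mul(9504, Rational(-1, 4095)), Mul(Add(14, -8), Rational(-1, 20194))) = Add(Rational(-1056, 455), Mul(6, Rational(-1, 20194))) = Add(Rational(-1056, 455), Rational(-3, 10097)) = Rational(-10663797, 4594135) ≈ -2.3212)
Add(Mul(t, Pow(3314, -1)), Mul(z, Pow(Function('d')(63, 224), -1))) = Add(Mul(-4056, Pow(3314, -1)), Mul(Rational(-10663797, 4594135), Pow(-27, -1))) = Add(Mul(-4056, Rational(1, 3314)), Mul(Rational(-10663797, 4594135), Rational(-1, 27))) = Add(Rational(-2028, 1657), Rational(3554599, 41347215)) = Rational(-77962181477, 68512335255)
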